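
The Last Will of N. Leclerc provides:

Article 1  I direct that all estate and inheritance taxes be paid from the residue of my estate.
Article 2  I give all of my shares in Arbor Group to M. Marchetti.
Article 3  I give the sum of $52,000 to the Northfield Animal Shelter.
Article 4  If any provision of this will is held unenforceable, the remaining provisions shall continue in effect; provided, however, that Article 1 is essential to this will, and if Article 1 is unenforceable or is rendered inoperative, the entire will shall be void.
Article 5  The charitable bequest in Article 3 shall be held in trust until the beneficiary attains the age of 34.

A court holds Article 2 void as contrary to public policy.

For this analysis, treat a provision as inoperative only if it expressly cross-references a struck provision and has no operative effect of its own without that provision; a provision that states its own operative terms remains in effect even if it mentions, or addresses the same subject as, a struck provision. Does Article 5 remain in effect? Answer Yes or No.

Article 2 is struck. Nothing else in the will is defined by reference to Article 2. Article 4 makes Article 1 an essential term, but Article 1 is unaffected, so the severability proviso in Article 4 preserves the remaining provisions. That leaves Article 1, Article 3, Article 4, and Article 5 in effect. Article 5 is among the surviving provisions, so the answer is yes.

Yes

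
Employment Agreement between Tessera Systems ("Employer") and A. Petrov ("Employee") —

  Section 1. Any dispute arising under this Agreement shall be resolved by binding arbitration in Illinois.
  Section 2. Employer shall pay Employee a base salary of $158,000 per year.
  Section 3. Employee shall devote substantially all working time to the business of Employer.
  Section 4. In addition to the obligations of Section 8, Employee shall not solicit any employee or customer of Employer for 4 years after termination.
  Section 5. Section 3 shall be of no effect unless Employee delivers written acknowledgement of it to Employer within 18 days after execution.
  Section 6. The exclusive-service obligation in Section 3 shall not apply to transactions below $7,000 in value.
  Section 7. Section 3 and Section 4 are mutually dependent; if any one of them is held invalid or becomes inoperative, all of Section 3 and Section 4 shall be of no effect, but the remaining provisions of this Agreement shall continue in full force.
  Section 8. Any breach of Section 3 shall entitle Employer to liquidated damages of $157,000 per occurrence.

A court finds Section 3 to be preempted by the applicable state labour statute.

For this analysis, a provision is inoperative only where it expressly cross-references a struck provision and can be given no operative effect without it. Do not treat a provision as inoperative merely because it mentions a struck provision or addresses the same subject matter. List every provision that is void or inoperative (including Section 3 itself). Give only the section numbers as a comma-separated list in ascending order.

3, 4, 5, 6, 8

Section 3 is struck. Section 5 has no operative effect of its own apart from Section 3 and is therefore inoperative. Section 6 has no operative effect of its own apart from Section 3 and is therefore inoperative. Section 8 operates only by reference to Section 3, so it falls with Section 3. Section 7 declares Section 3 and Section 4 mutually dependent; since one of them has fallen, all of them are of no effect. That brings down Section 4 as well. The remainder continues in force under Section 7. That leaves Section 1, Section 2, and Section 7 in effect.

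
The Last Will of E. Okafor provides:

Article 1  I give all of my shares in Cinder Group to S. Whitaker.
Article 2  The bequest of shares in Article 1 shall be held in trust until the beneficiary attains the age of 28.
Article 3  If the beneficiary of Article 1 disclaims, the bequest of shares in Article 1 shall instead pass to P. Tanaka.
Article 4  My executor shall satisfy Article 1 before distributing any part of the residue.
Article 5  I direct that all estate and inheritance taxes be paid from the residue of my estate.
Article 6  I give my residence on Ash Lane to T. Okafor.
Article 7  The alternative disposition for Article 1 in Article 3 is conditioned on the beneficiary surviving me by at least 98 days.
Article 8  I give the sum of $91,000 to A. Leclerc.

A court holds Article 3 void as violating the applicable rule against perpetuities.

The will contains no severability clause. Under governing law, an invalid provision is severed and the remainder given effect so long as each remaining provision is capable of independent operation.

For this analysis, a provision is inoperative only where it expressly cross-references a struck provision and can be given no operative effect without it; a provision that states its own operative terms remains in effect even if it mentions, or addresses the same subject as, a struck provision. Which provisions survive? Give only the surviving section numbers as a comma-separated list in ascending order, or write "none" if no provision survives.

1, 2, 4, 5, 6, 8

Article 3 is struck. Article 7 operates only by reference to Article 3, so it falls with Article 3. Under the stated default rule, only provisions that cannot operate independently fall away; the rest are enforced. That leaves Article 1, Article 2, Article 4, Article 5, Article 6, and Article 8 in effect.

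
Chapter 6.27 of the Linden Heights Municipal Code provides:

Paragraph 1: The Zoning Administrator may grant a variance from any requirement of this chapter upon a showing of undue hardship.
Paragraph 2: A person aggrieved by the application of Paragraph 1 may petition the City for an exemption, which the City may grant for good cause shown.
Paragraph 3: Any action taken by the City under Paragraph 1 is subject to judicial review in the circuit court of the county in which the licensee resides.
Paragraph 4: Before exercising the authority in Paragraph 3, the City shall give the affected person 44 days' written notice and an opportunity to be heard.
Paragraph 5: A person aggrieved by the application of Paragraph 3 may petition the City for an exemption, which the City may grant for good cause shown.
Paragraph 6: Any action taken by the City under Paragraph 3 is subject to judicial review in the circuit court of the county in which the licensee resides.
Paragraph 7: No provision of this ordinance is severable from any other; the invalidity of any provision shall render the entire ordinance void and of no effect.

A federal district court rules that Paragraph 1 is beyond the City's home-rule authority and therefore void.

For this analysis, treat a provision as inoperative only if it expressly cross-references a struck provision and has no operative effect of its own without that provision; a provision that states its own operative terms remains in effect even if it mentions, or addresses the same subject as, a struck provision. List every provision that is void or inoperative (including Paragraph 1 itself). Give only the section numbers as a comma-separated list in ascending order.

Paragraph 1 is struck. Paragraph 2 merely fixes the exemption procedure for Paragraph 1; with Paragraph 1 gone it has nothing to operate on and falls away. Paragraph 3 merely fixes the judicial-review right for Paragraph 1; with Paragraph 1 gone it has nothing to operate on and falls away. Paragraph 4 merely fixes the notice-and-hearing requirement for Paragraph 3; with Paragraph 3 gone it has nothing to operate on and falls away. Paragraph 5 operates only by reference to Paragraph 3, so it falls with Paragraph 3. Paragraph 6 operates only by reference to Paragraph 3, so it falls with Paragraph 3. Paragraph 7 provides that the ordinance is not severable, so the invalidity of any one provision voids the entire ordinance. No provision of the ordinance survives.

1, 2, 3, 4, 5, 6, 7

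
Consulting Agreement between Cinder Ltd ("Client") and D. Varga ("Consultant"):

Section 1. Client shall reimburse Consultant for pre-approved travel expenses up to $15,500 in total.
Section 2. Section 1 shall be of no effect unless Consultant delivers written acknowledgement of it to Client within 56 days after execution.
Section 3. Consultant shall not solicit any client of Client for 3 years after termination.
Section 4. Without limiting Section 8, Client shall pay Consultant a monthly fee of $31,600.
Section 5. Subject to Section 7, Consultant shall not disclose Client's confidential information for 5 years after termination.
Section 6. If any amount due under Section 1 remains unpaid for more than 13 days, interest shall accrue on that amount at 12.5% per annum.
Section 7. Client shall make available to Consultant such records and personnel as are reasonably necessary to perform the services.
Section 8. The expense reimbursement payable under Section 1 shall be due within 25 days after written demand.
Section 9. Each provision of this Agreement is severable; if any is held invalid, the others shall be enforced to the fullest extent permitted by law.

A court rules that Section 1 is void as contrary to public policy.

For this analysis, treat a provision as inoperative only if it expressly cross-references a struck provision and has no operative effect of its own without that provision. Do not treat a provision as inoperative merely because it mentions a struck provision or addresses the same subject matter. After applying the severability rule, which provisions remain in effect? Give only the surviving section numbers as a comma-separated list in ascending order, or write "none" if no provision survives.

Section 1 is struck. Section 2 merely fixes the acknowledgement condition for Section 1; with Section 1 gone it has nothing to operate on and falls away. The whole of Section 6 is the default interest on the expense reimbursement, defined by reference to Section 1, so Section 6 cannot stand once Section 1 is removed. Section 8 operates only by reference to Section 1, so it falls with Section 1. Although Section 4 refers to Section 8, its operative terms do not depend on Section 8, so it remains in effect. Under the severability clause in Section 9, the remaining provisions continue in force. That leaves Section 3, Section 4, Section 5, Section 7, and Section 9 in effect.

3, 4, 5, 7, 9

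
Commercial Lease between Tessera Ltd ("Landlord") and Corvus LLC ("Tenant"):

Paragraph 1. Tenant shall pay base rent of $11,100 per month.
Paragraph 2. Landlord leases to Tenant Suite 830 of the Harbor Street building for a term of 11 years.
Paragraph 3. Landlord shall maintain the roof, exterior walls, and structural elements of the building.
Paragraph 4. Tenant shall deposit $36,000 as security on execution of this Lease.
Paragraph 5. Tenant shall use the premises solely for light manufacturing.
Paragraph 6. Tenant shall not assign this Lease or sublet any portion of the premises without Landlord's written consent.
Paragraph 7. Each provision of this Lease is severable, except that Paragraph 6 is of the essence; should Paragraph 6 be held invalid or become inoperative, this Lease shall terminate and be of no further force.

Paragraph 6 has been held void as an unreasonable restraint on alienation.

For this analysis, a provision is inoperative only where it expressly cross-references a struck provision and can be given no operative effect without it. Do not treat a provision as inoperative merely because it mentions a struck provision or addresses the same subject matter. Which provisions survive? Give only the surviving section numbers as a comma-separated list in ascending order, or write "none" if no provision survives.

Paragraph 6 is struck. No other provision's operative terms depend on Paragraph 6. Paragraph 7 makes Paragraph 6 an essential term, and Paragraph 6 is the provision held invalid; under Paragraph 7, the entire Lease is therefore void. No provision of the Lease survives.

none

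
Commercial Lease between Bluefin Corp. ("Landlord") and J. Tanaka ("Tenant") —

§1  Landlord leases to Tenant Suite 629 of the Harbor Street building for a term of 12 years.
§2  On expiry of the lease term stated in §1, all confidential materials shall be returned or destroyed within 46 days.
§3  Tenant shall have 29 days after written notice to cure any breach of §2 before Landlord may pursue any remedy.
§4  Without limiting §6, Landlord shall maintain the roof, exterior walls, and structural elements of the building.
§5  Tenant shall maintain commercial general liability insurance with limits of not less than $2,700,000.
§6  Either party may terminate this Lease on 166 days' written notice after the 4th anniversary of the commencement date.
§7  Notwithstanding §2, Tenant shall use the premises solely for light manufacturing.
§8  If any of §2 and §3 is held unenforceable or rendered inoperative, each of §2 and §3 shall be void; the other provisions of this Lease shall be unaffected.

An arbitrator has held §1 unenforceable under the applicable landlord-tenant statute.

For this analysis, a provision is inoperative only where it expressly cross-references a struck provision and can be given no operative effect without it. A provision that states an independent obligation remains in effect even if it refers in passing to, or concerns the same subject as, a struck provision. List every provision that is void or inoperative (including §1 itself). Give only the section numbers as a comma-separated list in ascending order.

1, 2, 3

§1 is struck. §2 operates only by reference to §1, so it falls with §1. §3 has no operative effect of its own apart from §2 and is therefore inoperative. §7 mentions §2 but its own obligation stands independently of §2, so §7 is not affected. §8 declares §2 and §3 mutually dependent; since one of them has fallen, all of them are of no effect. The remainder continues in force under §8. §4, §5, §6, §7, and §8 remain in effect.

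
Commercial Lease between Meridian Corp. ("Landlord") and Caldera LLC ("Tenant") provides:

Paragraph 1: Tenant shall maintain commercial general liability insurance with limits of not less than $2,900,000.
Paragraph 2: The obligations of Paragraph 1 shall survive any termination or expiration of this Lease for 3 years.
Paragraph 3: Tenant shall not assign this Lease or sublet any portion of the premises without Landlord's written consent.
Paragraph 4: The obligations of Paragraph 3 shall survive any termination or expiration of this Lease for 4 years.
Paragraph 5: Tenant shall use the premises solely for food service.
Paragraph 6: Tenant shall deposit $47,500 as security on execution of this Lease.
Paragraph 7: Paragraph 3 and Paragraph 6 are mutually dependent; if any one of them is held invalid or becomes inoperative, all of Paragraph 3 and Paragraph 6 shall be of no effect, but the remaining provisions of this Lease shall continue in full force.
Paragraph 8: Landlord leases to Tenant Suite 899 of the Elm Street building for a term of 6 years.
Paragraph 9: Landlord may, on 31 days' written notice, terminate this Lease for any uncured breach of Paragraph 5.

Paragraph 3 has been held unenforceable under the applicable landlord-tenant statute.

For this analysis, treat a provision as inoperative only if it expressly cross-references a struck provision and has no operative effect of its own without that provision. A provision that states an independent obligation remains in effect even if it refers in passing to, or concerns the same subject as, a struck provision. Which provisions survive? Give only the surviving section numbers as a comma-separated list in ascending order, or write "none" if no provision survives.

1, 2, 5, 7, 8, 9

Paragraph 3 is struck. Paragraph 4 operates only by reference to Paragraph 3, so it falls with Paragraph 3. Paragraph 7 declares Paragraph 3 and Paragraph 6 mutually dependent; since one of them has fallen, all of them are of no effect. That brings down Paragraph 6 as well. The remainder continues in force under Paragraph 7. The provisions still in force are Paragraph 1, Paragraph 2, Paragraph 5, Paragraph 7, Paragraph 8, and Paragraph 9.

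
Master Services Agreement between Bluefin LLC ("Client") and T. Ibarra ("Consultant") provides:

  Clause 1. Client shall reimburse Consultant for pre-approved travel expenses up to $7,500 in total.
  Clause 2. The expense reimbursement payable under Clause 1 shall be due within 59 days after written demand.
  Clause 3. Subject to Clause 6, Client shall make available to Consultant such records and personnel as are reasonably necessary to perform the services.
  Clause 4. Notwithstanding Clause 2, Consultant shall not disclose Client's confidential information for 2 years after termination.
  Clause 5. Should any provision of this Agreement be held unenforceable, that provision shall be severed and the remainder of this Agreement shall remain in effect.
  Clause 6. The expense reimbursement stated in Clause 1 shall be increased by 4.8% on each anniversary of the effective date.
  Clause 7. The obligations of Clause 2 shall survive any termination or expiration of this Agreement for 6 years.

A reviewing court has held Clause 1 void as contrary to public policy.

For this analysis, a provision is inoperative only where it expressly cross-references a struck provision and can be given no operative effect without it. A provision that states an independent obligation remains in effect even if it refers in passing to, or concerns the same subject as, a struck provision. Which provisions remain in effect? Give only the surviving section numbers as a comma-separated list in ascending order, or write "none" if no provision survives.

3, 4, 5

Clause 1 is struck. The whole of Clause 2 is the payment deadline for the expense reimbursement, defined by reference to Clause 1, so Clause 2 cannot stand once Clause 1 is removed. Clause 6 has no operative effect of its own apart from Clause 1 and is therefore inoperative. Clause 7 merely fixes the survival period for Clause 2; with Clause 2 gone it has nothing to operate on and falls away. Clause 4 mentions Clause 2 but its own obligation stands independently of Clause 2, so Clause 4 is not affected. Clause 3 mentions Clause 6 but its own obligation stands independently of Clause 6, so Clause 3 is not affected. Clause 5 is a severability clause and preserves every provision that can still be given independent effect. The provisions still in force are Clause 3, Clause 4, and Clause 5.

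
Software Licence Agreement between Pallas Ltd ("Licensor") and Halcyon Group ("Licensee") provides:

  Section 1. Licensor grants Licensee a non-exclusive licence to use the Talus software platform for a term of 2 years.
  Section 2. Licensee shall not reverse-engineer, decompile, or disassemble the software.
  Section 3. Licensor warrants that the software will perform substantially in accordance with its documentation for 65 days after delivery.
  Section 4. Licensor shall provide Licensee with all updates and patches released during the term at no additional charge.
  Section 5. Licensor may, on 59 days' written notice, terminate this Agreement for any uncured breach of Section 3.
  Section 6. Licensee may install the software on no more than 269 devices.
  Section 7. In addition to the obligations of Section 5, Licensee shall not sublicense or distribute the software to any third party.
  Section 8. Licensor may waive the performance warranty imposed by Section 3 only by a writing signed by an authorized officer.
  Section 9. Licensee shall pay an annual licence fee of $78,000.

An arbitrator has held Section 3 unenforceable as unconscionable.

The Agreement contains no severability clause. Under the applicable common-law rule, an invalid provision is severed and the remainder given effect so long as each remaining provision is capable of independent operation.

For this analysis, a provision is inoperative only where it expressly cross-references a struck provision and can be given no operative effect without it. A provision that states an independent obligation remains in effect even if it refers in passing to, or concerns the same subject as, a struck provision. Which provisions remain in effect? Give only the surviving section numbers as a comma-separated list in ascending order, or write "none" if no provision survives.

1, 2, 4, 6, 7, 9

Section 3 is struck. Section 5 operates only by reference to Section 3, so it falls with Section 3. Section 8 merely fixes the waiver condition for Section 3; with Section 3 gone it has nothing to operate on and falls away. Although Section 7 refers to Section 5, its operative terms do not depend on Section 5, so it remains in effect. Under the stated default rule, only provisions that cannot operate independently fall away; the rest are enforced. The provisions still in force are Section 1, Section 2, Section 4, Section 6, Section 7, and Section 9.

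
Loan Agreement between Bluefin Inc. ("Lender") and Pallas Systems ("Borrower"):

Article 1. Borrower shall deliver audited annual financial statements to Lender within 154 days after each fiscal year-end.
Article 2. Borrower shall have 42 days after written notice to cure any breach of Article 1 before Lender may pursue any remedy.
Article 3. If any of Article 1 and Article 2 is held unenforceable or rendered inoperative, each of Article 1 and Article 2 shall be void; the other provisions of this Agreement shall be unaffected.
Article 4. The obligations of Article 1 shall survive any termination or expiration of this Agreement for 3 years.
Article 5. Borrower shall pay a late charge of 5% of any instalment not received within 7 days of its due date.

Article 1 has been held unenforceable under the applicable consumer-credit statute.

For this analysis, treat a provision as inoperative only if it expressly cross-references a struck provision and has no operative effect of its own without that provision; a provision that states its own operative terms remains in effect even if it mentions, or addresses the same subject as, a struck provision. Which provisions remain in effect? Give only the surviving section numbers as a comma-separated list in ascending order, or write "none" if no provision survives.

Article 1 is struck. The only function of Article 2 is the cure period for breach of Article 1, so it cannot stand once Article 1 is removed. Article 4 merely fixes the survival period for Article 1; with Article 1 gone it has nothing to operate on and falls away. Article 3 declares Article 1 and Article 2 mutually dependent; since one of them has fallen, all of them are of no effect. The remainder continues in force under Article 3. That leaves Article 3 and Article 5 in effect.

3, 5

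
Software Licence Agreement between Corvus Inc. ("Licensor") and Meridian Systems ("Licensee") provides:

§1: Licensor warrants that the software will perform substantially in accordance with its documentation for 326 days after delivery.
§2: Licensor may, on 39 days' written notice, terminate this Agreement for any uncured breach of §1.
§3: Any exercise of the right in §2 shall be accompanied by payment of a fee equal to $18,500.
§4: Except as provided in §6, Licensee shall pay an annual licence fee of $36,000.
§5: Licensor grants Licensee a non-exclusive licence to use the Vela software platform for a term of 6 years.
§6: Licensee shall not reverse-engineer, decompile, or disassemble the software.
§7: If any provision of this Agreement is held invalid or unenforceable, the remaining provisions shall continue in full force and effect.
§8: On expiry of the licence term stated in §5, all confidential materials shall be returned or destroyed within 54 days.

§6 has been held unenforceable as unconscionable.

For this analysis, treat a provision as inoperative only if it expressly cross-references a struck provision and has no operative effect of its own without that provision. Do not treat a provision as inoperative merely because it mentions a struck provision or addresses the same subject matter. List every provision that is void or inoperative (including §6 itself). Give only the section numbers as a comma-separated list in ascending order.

§6 is struck. Although §4 refers to §6, its operative terms do not depend on §6, so it remains in effect. No other provision's operative terms depend on §6. §7 is a severability clause and preserves every provision that can still be given independent effect. That leaves §1, §2, §3, §4, §5, §7, and §8 in effect.

6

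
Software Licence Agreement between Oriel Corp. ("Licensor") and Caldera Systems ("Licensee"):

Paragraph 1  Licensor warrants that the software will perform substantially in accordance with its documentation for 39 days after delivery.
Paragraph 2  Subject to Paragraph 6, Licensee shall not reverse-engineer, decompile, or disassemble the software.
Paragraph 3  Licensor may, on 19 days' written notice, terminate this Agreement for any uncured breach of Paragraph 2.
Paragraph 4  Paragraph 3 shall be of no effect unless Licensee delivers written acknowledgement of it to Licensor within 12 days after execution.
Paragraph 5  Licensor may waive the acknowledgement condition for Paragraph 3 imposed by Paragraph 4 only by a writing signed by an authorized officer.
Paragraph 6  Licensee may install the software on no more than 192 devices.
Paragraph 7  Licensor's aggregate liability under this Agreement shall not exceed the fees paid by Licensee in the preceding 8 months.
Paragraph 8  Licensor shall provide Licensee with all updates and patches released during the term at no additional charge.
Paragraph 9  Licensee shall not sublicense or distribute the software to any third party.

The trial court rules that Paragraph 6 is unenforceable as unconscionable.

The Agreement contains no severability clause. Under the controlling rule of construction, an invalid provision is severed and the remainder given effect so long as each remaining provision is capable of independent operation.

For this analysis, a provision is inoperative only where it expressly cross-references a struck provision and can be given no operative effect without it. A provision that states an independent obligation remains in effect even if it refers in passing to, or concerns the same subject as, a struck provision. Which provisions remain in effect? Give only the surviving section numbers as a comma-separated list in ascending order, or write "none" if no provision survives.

Paragraph 6 is struck. Paragraph 2 mentions Paragraph 6 but its own obligation stands independently of Paragraph 6, so Paragraph 2 is not affected. Nothing else in the Agreement is defined by reference to Paragraph 6. Under the stated default rule, only provisions that cannot operate independently fall away; the rest are enforced. The provisions still in force are Paragraph 1, Paragraph 2, Paragraph 3, Paragraph 4, Paragraph 5, Paragraph 7, Paragraph 8, and Paragraph 9.

1, 2, 3, 4, 5, 7, 8, 9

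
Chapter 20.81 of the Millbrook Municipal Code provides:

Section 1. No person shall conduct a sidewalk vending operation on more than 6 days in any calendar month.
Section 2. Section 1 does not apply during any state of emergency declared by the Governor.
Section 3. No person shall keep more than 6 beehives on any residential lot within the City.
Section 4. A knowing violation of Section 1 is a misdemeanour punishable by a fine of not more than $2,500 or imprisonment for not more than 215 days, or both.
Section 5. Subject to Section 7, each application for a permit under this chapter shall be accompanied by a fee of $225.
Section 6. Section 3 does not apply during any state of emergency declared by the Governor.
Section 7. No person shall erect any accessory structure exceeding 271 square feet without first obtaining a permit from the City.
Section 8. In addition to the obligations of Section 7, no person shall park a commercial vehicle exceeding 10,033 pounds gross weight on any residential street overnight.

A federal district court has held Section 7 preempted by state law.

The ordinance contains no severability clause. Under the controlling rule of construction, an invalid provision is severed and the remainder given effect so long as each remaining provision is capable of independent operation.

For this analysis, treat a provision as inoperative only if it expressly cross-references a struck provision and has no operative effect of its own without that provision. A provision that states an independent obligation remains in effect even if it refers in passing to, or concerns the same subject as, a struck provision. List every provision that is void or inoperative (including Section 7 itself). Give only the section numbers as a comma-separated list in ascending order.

7

Section 7 is struck. Although Section 5 refers to Section 7, its operative terms do not depend on Section 7, so it remains in effect. Section 8 mentions Section 7 but its own obligation stands independently of Section 7, so Section 8 is not affected. No other provision's operative terms depend on Section 7. Under the stated default rule, only provisions that cannot operate independently fall away; the rest are enforced. The provisions still in force are Section 1, Section 2, Section 3, Section 4, Section 5, Section 6, and Section 8.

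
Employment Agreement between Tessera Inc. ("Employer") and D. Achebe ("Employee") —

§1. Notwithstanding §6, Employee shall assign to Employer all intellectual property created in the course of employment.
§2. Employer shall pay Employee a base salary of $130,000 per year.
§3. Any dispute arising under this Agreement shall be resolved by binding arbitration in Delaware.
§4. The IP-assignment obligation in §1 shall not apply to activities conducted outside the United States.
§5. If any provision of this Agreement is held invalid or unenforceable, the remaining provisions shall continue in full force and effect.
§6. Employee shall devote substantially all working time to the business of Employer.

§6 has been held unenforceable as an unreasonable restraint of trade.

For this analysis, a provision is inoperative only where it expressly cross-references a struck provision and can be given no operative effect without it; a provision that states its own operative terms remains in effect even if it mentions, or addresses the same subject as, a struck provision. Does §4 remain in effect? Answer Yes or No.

§6 is struck. Although §1 refers to §6, its operative terms do not depend on §6, so it remains in effect. Nothing else in the Agreement is defined by reference to §6. Under the severability clause in §5, the remaining provisions continue in force. That leaves §1, §2, §3, §4, and §5 in effect. §4 is among the surviving provisions, so the answer is yes.

Yes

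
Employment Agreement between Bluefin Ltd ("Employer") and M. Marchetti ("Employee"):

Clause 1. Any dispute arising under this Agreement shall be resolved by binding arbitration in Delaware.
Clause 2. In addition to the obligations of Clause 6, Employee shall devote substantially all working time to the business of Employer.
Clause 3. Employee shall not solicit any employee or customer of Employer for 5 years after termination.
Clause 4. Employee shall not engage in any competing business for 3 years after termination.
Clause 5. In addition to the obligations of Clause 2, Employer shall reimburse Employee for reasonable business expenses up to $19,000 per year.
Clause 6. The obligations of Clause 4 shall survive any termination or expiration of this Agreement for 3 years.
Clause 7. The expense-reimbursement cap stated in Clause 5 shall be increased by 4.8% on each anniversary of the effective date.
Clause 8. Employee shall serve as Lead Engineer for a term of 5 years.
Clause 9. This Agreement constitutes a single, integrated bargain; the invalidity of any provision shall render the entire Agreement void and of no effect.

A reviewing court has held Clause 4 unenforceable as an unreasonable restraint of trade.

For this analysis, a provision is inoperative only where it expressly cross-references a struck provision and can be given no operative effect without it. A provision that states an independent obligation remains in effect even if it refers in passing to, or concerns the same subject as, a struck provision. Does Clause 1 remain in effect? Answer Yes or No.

Clause 4 is struck. Clause 6 operates only by reference to Clause 4, so it falls with Clause 4. Clause 9 provides that the Agreement is not severable, so the invalidity of any one provision voids the entire Agreement. No provision of the Agreement survives. Clause 1 is among the inoperative provisions, so the answer is no.

No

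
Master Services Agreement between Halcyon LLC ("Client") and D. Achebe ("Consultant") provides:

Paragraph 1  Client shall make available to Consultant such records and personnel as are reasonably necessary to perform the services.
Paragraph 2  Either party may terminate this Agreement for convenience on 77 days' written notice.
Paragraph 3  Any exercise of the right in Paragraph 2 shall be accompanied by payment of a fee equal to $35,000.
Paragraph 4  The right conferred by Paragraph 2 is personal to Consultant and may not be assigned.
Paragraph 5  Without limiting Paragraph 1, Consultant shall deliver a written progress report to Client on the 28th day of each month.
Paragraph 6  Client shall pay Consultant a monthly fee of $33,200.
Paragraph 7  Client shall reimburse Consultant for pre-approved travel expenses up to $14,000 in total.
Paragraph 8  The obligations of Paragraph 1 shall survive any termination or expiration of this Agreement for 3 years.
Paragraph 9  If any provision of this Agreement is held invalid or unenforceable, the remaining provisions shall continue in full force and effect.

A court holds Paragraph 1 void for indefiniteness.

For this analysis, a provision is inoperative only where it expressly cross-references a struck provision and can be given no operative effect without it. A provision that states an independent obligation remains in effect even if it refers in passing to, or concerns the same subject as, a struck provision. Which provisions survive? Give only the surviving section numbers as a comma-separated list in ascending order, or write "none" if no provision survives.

Paragraph 1 is struck. Paragraph 8 operates only by reference to Paragraph 1, so it falls with Paragraph 1. Although Paragraph 5 refers to Paragraph 1, its operative terms do not depend on Paragraph 1, so it remains in effect. Paragraph 9 is a severability clause and preserves every provision that can still be given independent effect. The provisions still in force are Paragraph 2, Paragraph 3, Paragraph 4, Paragraph 5, Paragraph 6, Paragraph 7, and Paragraph 9.

2, 3, 4, 5, 6, 7, 9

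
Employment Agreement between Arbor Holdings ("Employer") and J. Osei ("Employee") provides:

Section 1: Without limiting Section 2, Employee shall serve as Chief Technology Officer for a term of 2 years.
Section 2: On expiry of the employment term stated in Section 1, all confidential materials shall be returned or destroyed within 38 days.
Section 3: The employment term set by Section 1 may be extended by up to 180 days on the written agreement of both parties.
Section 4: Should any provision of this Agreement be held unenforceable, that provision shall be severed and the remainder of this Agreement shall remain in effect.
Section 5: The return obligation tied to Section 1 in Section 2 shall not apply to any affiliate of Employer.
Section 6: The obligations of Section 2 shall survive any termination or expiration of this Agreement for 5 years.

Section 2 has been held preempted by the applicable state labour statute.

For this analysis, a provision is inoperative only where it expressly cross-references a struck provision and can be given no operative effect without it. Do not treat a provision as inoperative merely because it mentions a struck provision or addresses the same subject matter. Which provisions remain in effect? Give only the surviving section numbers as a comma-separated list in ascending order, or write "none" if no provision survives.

Section 2 is struck. The whole of Section 5 is the carve-out from the return obligation tied to Section 1, defined by reference to Section 2, so Section 5 cannot stand once Section 2 is removed. Section 6 merely fixes the survival period for Section 2; with Section 2 gone it has nothing to operate on and falls away. Although Section 1 refers to Section 2, its operative terms do not depend on Section 2, so it remains in effect. Section 4 is a severability clause and preserves every provision that can still be given independent effect. The provisions still in force are Section 1, Section 3, and Section 4.

1, 3, 4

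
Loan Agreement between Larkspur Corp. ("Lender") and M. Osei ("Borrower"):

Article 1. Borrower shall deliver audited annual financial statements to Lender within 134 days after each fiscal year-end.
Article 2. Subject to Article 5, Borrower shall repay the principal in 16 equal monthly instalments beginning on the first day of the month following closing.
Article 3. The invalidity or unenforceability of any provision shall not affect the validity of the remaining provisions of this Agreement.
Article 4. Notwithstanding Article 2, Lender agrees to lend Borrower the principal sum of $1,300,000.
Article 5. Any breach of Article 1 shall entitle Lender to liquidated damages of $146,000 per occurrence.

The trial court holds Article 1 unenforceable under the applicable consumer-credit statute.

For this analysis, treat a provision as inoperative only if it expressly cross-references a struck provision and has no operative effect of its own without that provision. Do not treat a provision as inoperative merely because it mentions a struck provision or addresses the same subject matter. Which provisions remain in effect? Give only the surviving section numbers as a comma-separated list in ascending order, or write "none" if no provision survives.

Article 1 is struck. Article 5 does nothing except set the liquidated-damages amount by reference to Article 1; with Article 1 gone it has no independent effect and is inoperative. Although Article 2 refers to Article 5, its operative terms do not depend on Article 5, so it remains in effect. Under the severability clause in Article 3, the remaining provisions continue in force. The provisions still in force are Article 2, Article 3, and Article 4.

2, 3, 4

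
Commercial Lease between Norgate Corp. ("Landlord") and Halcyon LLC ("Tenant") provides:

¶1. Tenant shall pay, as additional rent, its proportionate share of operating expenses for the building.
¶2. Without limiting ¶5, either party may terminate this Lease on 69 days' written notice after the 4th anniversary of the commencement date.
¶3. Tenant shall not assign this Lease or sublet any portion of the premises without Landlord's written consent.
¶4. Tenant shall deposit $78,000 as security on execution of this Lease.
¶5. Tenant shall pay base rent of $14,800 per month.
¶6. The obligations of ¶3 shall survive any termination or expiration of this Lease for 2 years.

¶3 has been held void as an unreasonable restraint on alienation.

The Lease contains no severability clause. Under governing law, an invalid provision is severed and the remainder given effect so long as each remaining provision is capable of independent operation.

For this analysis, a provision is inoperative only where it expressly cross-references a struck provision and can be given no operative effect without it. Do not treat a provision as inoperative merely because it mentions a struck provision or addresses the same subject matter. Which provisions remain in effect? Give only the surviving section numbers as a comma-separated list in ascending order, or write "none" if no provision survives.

¶3 is struck. The only function of ¶6 is the survival period for ¶3, so it cannot stand once ¶3 is removed. Under the stated default rule, only provisions that cannot operate independently fall away; the rest are enforced. ¶1, ¶2, ¶4, and ¶5 remain in effect.

1, 2, 4, 5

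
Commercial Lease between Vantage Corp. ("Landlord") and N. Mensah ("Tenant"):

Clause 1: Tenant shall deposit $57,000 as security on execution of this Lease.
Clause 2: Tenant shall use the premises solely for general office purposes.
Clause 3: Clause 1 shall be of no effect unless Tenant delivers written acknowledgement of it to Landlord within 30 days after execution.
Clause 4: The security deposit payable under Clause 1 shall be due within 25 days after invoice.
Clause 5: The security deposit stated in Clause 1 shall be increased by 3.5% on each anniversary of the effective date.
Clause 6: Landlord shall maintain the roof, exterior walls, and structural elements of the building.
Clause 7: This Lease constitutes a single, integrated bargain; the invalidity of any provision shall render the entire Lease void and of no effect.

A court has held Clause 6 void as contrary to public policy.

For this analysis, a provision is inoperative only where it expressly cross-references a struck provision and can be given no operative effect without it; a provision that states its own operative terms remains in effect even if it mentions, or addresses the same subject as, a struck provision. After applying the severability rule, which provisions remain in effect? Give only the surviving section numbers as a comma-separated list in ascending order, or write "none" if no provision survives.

Clause 6 is struck. Nothing else in the Lease is defined by reference to Clause 6. Clause 7 provides that the Lease is not severable, so the invalidity of any one provision voids the entire Lease. No provision of the Lease survives.

none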